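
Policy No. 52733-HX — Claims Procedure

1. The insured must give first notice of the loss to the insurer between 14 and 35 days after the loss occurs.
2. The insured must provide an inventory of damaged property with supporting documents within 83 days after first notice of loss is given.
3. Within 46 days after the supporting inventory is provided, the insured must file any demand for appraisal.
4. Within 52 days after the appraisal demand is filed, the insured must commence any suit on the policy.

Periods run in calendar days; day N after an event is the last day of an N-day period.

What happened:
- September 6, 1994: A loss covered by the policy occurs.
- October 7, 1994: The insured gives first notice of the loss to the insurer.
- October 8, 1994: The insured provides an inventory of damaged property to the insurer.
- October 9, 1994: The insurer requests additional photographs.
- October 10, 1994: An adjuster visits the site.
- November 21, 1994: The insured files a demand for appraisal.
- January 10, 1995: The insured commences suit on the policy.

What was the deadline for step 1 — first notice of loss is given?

October 11, 1994

Step 1 runs from September 6, 1994, when the loss occurs. The window is 14–35 days after September 6, 1994; it closes on October 11, 1994.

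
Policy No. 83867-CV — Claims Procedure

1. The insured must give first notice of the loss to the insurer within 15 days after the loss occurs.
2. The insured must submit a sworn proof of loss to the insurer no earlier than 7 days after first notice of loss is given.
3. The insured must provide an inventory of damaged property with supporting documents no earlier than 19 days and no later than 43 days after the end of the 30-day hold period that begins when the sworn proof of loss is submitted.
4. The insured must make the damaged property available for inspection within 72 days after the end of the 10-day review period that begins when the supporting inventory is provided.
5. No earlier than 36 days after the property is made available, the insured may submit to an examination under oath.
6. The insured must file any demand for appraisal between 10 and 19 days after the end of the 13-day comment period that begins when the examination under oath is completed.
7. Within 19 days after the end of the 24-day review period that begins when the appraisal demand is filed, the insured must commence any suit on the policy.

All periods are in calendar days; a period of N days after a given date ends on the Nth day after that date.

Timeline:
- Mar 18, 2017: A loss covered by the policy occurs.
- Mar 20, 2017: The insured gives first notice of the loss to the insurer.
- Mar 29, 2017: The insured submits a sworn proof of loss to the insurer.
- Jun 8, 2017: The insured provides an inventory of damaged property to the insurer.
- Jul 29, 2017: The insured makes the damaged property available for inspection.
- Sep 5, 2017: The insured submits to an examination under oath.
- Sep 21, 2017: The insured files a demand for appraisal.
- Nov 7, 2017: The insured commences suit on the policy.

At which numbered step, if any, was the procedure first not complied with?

Step 6

Step 1: 15 days after Mar 18, 2017 (when the loss occurs) is Apr 2, 2017; completed Mar 20, 2017, before the deadline.
Step 2: the earliest permitted date is 7 days after Mar 20, 2017 (when first notice of loss is given), i.e. Mar 27, 2017; done Mar 29, 2017 — permitted.
Step 3: the window is 19–43 days after Apr 28, 2017 (end of the 30-day hold period, which began when the sworn proof of loss is submitted on Mar 29, 2017), so May 17, 2017 through Jun 10, 2017; done Jun 8, 2017 — within the window.
Step 4: 72 days after Jun 18, 2017 (end of the 10-day review period, which began when the supporting inventory is provided on Jun 8, 2017) is Aug 29, 2017; completed Jul 29, 2017, before the deadline.
Step 5: the earliest permitted date is 36 days after Jul 29, 2017 (when the property is made available), i.e. Sep 3, 2017; Sep 5, 2017 is on or after that date.
Step 6: the window is 10–19 days after Sep 18, 2017 (end of the 13-day comment period, which began when the examination under oath is completed on Sep 5, 2017), so Sep 28, 2017 through Oct 7, 2017; Sep 21, 2017 is 7 days too early.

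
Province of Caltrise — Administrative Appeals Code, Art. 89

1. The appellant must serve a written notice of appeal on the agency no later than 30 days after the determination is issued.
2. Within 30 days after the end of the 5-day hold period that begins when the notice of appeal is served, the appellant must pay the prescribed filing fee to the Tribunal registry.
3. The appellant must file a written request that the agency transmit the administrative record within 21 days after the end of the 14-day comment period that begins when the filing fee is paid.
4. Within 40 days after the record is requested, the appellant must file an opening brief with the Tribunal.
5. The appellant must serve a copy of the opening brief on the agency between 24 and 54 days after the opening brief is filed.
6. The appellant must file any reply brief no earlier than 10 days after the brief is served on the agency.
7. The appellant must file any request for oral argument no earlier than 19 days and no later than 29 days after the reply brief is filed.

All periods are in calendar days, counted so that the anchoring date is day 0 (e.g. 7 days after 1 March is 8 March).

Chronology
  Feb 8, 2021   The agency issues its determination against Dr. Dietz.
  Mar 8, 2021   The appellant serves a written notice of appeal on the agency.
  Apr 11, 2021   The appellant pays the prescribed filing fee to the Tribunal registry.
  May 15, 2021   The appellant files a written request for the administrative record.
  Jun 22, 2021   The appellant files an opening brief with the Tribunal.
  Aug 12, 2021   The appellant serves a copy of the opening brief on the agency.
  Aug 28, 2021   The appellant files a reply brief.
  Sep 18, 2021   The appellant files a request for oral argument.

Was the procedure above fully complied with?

Yes

(1) due by Feb 8, 2021 + 30 days = Mar 10, 2021; done Mar 8, 2021 — timely.
(2) due by Mar 13, 2021 + 30 days = Apr 12, 2021; done Apr 11, 2021 — timely.
(3) due by Apr 25, 2021 + 21 days = May 16, 2021; done May 15, 2021 — timely.
(4) due by May 15, 2021 + 40 days = Jun 24, 2021; Jun 22, 2021 is within that limit.
(5) the permitted window runs from Jun 22, 2021 + 24 = Jul 16, 2021 to Jun 22, 2021 + 54 = Aug 15, 2021; Aug 12, 2021 falls inside that range.
(6) permitted from Aug 12, 2021 + 10 days = Aug 22, 2021 onward; done Aug 28, 2021 — permitted.
(7) the permitted window runs from Aug 28, 2021 + 19 = Sep 16, 2021 to Aug 28, 2021 + 29 = Sep 26, 2021; Sep 18, 2021 falls inside that range.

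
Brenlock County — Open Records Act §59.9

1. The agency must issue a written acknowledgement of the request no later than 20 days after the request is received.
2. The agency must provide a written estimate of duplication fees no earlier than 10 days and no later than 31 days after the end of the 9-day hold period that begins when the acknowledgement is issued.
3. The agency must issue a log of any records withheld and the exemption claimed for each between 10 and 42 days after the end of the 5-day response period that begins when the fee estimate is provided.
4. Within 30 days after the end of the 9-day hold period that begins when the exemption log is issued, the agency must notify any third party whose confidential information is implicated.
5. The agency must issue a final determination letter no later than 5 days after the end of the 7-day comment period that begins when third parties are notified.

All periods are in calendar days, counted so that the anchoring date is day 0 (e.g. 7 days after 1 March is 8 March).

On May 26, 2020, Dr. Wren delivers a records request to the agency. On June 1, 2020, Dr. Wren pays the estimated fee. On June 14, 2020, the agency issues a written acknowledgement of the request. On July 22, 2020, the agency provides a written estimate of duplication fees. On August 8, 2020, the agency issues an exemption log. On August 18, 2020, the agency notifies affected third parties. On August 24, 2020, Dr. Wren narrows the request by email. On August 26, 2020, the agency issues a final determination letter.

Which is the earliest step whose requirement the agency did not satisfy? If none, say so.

None — every step was satisfied

(1) due by May 26, 2020 + 20 days = June 15, 2020; done June 14, 2020 — timely.
(2) the permitted window runs from June 23, 2020 + 10 = July 3, 2020 to June 23, 2020 + 31 = July 24, 2020; done July 22, 2020, which is between those dates.
(3) the permitted window runs from July 27, 2020 + 10 = August 6, 2020 to July 27, 2020 + 42 = September 7, 2020; done August 8, 2020, which is between those dates.
(4) due by August 17, 2020 + 30 days = September 16, 2020; August 18, 2020 is within that limit.
(5) due by August 25, 2020 + 5 days = August 30, 2020; completed August 26, 2020, before the deadline.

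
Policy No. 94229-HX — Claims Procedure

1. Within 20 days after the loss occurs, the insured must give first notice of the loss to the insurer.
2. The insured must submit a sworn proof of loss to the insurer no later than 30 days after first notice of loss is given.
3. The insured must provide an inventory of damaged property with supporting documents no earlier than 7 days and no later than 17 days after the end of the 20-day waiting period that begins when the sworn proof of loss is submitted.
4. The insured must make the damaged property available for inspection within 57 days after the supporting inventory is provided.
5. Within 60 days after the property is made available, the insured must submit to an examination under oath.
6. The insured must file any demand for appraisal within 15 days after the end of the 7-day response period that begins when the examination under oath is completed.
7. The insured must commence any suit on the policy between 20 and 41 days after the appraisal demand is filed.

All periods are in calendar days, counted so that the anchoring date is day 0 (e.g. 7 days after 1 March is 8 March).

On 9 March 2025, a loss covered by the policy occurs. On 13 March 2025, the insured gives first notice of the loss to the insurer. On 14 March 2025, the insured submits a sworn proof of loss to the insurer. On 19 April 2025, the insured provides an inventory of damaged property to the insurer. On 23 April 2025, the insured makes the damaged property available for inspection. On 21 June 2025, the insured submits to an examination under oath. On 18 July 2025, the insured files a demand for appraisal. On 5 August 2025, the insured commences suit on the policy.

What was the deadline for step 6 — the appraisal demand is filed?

13 July 2025

The examination under oath is completed on 21 June 2025; the 7-day response period therefore ends 28 June 2025, and step 6 runs from that date. 15 days after 28 June 2025 is 13 July 2025.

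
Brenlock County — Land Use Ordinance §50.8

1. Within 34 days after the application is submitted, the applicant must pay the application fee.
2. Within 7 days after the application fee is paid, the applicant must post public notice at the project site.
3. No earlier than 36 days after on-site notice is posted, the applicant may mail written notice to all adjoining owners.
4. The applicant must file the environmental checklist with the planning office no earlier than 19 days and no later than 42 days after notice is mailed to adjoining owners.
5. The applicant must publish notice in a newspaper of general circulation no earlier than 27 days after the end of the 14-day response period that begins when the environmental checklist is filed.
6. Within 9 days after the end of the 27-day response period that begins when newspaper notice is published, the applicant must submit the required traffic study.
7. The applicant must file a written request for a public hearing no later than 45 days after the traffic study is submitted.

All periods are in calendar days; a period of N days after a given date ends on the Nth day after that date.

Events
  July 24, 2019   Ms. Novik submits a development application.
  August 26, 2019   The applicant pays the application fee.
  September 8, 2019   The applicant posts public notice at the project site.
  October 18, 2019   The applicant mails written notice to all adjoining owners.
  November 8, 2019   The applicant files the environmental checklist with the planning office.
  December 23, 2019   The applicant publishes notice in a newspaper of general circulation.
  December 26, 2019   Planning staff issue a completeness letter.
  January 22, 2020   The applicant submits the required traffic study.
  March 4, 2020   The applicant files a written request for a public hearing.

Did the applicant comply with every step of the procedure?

No

Step 1 — counting 34 days from July 24, 2019 (when the application is submitted) gives a deadline of August 27, 2019; August 26, 2019 is within that limit.
Step 2 — counting 7 days from August 26, 2019 (when the application fee is paid) gives a deadline of September 2, 2019; September 8, 2019 misses that deadline by 6 days.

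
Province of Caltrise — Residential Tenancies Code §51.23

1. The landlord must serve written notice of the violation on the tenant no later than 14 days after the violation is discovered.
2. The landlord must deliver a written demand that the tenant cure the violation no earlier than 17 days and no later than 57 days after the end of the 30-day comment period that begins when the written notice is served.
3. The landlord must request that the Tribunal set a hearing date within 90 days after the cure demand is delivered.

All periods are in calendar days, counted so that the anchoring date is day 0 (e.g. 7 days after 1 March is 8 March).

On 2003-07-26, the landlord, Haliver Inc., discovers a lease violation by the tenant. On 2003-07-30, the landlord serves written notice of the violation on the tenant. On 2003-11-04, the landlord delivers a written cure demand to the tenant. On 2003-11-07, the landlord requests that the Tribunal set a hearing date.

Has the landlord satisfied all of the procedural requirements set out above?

Step 1 — counting 14 days from 2003-07-26 (when the violation is discovered) gives a deadline of 2003-08-09; 2003-07-30 is within that limit.
Step 2 — 17 and 57 days from 2003-08-29 (end of the 30-day comment period, which began when the written notice is served on 2003-07-30) are 2003-09-15 and 2003-10-25 respectively; done 2003-11-04 — 10 days after the window closed.

No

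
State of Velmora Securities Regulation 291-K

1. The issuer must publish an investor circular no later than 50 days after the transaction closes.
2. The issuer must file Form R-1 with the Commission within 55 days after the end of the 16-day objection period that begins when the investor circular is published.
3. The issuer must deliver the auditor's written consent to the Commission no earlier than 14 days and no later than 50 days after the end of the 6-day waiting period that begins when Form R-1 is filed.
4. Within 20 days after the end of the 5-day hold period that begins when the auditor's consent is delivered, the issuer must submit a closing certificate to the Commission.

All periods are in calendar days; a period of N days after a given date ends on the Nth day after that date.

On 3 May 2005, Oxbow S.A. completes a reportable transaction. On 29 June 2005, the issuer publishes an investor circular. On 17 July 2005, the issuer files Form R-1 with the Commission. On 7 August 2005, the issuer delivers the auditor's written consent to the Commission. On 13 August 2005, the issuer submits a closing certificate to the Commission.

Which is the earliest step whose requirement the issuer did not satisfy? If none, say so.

Step 1

(1) due by 3 May 2005 + 50 days = 22 June 2005; not done until 29 June 2005, 7 days after the deadline.
That is the first point of non-compliance.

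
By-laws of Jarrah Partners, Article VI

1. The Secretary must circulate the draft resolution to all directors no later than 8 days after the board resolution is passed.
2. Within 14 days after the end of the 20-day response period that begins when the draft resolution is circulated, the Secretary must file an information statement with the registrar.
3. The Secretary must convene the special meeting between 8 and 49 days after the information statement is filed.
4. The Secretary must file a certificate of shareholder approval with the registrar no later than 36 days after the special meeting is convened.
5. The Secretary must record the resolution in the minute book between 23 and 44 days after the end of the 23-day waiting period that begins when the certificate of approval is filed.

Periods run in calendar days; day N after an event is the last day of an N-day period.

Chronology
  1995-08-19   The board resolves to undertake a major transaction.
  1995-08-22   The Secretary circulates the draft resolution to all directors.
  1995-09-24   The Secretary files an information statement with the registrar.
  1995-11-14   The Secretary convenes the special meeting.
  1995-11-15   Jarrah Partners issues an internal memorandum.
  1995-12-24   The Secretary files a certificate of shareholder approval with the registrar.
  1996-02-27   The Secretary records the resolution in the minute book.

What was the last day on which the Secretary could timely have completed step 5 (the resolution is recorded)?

The certificate of approval is filed on 1995-12-24; the 23-day waiting period therefore ends 1996-01-16, and step 5 runs from that date. The window is 23–44 days after 1996-01-16; it closes on 1996-02-29.

1996-02-29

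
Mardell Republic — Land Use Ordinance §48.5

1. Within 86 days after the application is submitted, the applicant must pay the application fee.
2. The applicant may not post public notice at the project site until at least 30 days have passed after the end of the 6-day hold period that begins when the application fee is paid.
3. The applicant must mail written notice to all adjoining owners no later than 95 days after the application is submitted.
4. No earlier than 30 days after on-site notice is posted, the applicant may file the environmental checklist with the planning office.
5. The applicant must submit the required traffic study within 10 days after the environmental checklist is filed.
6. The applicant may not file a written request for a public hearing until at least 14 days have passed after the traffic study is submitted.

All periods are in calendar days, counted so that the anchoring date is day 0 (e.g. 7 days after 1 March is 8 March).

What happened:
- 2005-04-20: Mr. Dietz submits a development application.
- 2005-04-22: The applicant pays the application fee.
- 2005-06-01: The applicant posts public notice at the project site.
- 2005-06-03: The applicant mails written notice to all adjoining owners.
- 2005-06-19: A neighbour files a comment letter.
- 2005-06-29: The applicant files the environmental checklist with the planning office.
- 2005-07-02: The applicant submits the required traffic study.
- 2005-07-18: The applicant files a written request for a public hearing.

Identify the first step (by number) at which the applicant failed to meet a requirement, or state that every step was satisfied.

Step 1: 86 days after 2005-04-20 (when the application is submitted) is 2005-07-15; completed 2005-04-22, before the deadline.
Step 2: the earliest permitted date is 30 days after 2005-04-28 (end of the 6-day hold period, which began when the application fee is paid on 2005-04-22), i.e. 2005-05-28; done 2005-06-01 — permitted.
Step 3: 95 days after 2005-04-20 (when the application is submitted) is 2005-07-24; completed 2005-06-03, before the deadline.
Step 4: the earliest permitted date is 30 days after 2005-06-01 (when on-site notice is posted), i.e. 2005-07-01; done 2005-06-29 — 2 days too early.

Step 4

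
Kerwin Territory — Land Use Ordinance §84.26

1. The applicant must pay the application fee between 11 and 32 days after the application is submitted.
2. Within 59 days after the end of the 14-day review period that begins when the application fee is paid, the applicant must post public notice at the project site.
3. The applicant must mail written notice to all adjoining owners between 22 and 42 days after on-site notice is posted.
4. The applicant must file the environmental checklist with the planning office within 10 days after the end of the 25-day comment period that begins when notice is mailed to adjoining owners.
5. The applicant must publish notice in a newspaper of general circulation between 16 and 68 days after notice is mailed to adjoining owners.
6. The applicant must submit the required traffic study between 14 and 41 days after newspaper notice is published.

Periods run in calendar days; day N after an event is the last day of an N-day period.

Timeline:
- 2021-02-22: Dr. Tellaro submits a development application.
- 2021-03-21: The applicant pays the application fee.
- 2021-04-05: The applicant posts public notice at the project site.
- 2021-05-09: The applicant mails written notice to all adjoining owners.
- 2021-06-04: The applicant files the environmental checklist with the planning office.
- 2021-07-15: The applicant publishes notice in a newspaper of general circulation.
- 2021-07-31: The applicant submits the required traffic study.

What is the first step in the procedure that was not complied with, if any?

None — every step was satisfied

Step 1: the window is 11–32 days after 2021-02-22 (when the application is submitted), so 2021-03-05 through 2021-03-26; done 2021-03-21 — within the window.
Step 2: 59 days after 2021-04-04 (end of the 14-day review period, which began when the application fee is paid on 2021-03-21) is 2021-06-02; done 2021-04-05 — timely.
Step 3: the window is 22–42 days after 2021-04-05 (when on-site notice is posted), so 2021-04-27 through 2021-05-17; 2021-05-09 falls inside that range.
Step 4: 10 days after 2021-06-03 (end of the 25-day comment period, which began when notice is mailed to adjoining owners on 2021-05-09) is 2021-06-13; completed 2021-06-04, before the deadline.
Step 5: the window is 16–68 days after 2021-05-09 (when notice is mailed to adjoining owners), so 2021-05-25 through 2021-07-16; done 2021-07-15 — within the window.
Step 6: the window is 14–41 days after 2021-07-15 (when newspaper notice is published), so 2021-07-29 through 2021-08-25; 2021-07-31 falls inside that range.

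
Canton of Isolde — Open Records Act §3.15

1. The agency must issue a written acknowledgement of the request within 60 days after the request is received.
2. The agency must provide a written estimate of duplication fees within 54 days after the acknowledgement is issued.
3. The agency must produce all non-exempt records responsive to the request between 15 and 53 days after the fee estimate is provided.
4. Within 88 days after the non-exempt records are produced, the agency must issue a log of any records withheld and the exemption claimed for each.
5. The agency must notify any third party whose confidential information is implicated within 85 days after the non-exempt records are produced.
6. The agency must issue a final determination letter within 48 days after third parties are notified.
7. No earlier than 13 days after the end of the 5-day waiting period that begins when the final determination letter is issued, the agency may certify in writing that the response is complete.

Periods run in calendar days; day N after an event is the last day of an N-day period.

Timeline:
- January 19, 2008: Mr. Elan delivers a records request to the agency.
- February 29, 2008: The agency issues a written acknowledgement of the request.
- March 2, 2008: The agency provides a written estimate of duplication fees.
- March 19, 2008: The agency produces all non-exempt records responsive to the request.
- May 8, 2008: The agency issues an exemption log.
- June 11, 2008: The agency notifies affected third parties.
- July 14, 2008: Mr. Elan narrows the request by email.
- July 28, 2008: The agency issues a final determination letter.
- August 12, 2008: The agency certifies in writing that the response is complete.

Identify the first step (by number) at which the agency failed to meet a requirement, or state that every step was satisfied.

Step 1: 60 days after January 19, 2008 (when the request is received) is March 19, 2008; February 29, 2008 is within that limit.
Step 2: 54 days after February 29, 2008 (when the acknowledgement is issued) is April 23, 2008; March 2, 2008 is within that limit.
Step 3: the window is 15–53 days after March 2, 2008 (when the fee estimate is provided), so March 17, 2008 through April 24, 2008; done March 19, 2008, which is between those dates.
Step 4: 88 days after March 19, 2008 (when the non-exempt records are produced) is June 15, 2008; May 8, 2008 is within that limit.
Step 5: 85 days after March 19, 2008 (when the non-exempt records are produced) is June 12, 2008; completed June 11, 2008, before the deadline.
Step 6: 48 days after June 11, 2008 (when third parties are notified) is July 29, 2008; July 28, 2008 is within that limit.
Step 7: the earliest permitted date is 13 days after August 2, 2008 (end of the 5-day waiting period, which began when the final determination letter is issued on July 28, 2008), i.e. August 15, 2008; August 12, 2008 is 3 days before the earliest permitted date.

Step 7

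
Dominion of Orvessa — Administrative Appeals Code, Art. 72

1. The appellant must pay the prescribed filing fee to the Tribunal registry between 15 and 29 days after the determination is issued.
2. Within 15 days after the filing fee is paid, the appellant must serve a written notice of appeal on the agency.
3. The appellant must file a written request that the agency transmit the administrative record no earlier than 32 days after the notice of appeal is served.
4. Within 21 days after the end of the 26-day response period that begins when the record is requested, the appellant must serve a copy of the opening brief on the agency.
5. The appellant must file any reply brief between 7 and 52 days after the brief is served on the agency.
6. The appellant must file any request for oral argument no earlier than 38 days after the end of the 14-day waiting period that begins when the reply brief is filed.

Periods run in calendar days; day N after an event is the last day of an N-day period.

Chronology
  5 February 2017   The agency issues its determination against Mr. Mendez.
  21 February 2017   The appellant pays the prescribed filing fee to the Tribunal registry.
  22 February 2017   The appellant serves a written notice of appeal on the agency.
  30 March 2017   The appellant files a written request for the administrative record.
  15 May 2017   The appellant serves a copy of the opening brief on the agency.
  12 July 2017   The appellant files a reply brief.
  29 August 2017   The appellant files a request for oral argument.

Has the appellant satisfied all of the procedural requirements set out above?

Step 1: the window is 15–29 days after 5 February 2017 (when the determination is issued), so 20 February 2017 through 6 March 2017; done 21 February 2017, which is between those dates.
Step 2: 15 days after 21 February 2017 (when the filing fee is paid) is 8 March 2017; 22 February 2017 is within that limit.
Step 3: the earliest permitted date is 32 days after 22 February 2017 (when the notice of appeal is served), i.e. 26 March 2017; done 30 March 2017, after the minimum wait.
Step 4: 21 days after 25 April 2017 (end of the 26-day response period, which began when the record is requested on 30 March 2017) is 16 May 2017; completed 15 May 2017, before the deadline.
Step 5: the window is 7–52 days after 15 May 2017 (when the brief is served on the agency), so 22 May 2017 through 6 July 2017; 12 July 2017 is 6 days past the end of the window.
The analysis stops there.

No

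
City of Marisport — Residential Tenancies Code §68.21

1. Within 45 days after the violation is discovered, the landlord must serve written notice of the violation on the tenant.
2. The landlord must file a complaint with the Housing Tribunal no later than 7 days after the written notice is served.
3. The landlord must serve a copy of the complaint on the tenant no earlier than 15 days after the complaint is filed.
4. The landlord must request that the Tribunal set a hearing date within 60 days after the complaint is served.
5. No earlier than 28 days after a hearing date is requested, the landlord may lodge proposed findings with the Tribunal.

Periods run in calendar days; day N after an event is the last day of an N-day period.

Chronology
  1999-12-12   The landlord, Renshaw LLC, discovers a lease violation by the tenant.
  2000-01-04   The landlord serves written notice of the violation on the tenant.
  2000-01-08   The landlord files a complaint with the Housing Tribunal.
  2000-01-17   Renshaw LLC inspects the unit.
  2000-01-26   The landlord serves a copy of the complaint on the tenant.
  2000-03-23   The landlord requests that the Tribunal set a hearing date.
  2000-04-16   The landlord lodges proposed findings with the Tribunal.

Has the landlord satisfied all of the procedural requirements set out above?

(1) due by 1999-12-12 + 45 days = 2000-01-26; completed 2000-01-04, before the deadline.
(2) due by 2000-01-04 + 7 days = 2000-01-11; 2000-01-08 is within that limit.
(3) permitted from 2000-01-08 + 15 days = 2000-01-23 onward; done 2000-01-26, after the minimum wait.
(4) due by 2000-01-26 + 60 days = 2000-03-26; completed 2000-03-23, before the deadline.
(5) permitted from 2000-03-23 + 28 days = 2000-04-20 onward; 2000-04-16 is 4 days before the earliest permitted date.

No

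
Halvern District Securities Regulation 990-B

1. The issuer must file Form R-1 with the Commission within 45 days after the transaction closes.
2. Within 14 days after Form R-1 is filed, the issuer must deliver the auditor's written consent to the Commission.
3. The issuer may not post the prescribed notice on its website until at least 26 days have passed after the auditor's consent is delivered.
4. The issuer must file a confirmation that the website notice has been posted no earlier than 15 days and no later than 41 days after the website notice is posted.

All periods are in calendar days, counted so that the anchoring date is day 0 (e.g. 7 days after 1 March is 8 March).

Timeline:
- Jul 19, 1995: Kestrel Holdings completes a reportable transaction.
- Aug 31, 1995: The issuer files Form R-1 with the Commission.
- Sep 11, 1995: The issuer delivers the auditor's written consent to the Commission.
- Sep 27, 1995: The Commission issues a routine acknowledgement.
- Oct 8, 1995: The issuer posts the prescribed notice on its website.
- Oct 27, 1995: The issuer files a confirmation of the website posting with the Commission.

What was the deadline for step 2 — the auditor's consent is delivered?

Sep 14, 1995

Step 2 runs from Aug 31, 1995, when Form R-1 is filed. 14 days after Aug 31, 1995 is Sep 14, 1995.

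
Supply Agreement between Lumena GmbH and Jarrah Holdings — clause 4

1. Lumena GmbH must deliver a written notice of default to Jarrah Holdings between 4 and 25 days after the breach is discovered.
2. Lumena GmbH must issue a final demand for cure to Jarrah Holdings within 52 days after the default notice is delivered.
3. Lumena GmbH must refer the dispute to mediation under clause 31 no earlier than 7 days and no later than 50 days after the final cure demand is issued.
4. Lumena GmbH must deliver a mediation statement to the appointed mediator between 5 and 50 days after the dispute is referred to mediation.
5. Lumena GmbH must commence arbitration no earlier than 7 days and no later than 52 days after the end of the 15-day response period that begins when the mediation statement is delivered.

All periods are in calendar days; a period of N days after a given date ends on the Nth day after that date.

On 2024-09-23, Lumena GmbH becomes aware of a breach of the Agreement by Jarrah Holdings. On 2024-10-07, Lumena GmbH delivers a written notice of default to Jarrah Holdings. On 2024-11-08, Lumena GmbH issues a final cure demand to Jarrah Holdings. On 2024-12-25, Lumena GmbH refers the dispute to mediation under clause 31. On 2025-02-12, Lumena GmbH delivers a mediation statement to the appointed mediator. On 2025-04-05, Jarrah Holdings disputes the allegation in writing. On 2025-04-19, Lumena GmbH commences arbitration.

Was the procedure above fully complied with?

Yes

(1) the permitted window runs from 2024-09-23 + 4 = 2024-09-27 to 2024-09-23 + 25 = 2024-10-18; done 2024-10-07 — within the window.
(2) due by 2024-10-07 + 52 days = 2024-11-28; completed 2024-11-08, before the deadline.
(3) the permitted window runs from 2024-11-08 + 7 = 2024-11-15 to 2024-11-08 + 50 = 2024-12-28; 2024-12-25 falls inside that range.
(4) the permitted window runs from 2024-12-25 + 5 = 2024-12-30 to 2024-12-25 + 50 = 2025-02-13; done 2025-02-12, which is between those dates.
(5) the permitted window runs from 2025-02-27 + 7 = 2025-03-06 to 2025-02-27 + 52 = 2025-04-20; done 2025-04-19 — within the window.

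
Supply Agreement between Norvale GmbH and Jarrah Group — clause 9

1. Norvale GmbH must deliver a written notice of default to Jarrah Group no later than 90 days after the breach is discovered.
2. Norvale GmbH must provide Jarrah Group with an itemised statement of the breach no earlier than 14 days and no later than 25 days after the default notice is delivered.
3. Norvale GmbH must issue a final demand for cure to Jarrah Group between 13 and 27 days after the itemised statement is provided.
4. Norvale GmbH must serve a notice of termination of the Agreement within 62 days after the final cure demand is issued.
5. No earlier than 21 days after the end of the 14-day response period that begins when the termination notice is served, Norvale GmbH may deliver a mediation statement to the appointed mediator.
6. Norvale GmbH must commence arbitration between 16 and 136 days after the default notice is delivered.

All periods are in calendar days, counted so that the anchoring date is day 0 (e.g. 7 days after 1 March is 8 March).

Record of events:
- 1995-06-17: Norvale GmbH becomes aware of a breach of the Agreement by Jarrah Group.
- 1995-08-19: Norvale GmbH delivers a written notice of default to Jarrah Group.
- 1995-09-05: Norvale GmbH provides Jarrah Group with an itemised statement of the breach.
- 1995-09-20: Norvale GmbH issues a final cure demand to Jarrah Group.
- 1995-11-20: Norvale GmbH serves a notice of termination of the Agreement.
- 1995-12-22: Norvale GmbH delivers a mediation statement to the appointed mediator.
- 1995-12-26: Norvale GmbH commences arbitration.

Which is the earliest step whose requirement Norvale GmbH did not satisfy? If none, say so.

Step 5

Step 1: 90 days after 1995-06-17 (when the breach is discovered) is 1995-09-15; completed 1995-08-19, before the deadline.
Step 2: the window is 14–25 days after 1995-08-19 (when the default notice is delivered), so 1995-09-02 through 1995-09-13; done 1995-09-05 — within the window.
Step 3: the window is 13–27 days after 1995-09-05 (when the itemised statement is provided), so 1995-09-18 through 1995-10-02; done 1995-09-20 — within the window.
Step 4: 62 days after 1995-09-20 (when the final cure demand is issued) is 1995-11-21; 1995-11-20 is within that limit.
Step 5: the earliest permitted date is 21 days after 1995-12-04 (end of the 14-day response period, which began when the termination notice is served on 1995-11-20), i.e. 1995-12-25; done 1995-12-22 — 3 days too early.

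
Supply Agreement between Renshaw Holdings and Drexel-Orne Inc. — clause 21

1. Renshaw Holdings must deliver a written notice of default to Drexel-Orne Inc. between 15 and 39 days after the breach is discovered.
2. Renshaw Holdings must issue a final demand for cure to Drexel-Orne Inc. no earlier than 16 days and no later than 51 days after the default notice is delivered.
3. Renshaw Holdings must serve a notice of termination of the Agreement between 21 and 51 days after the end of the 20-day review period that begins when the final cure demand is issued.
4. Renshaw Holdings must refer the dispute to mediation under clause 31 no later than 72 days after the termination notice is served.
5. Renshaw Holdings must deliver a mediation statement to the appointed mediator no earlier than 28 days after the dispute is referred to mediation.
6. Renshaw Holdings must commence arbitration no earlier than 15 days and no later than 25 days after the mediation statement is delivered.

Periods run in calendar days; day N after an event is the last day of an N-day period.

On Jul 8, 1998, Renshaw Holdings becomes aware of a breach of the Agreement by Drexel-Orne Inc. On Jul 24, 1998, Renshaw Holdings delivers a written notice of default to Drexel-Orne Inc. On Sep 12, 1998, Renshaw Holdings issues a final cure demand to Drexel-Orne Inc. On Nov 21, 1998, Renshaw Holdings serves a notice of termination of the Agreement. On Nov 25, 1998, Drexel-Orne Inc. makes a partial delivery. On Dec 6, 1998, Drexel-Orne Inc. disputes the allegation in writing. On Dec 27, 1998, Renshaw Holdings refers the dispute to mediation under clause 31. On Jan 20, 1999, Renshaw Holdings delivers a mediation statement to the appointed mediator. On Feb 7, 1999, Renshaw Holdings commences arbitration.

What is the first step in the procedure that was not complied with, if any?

Step 5

Step 1: the window is 15–39 days after Jul 8, 1998 (when the breach is discovered), so Jul 23, 1998 through Aug 16, 1998; Jul 24, 1998 falls inside that range.
Step 2: the window is 16–51 days after Jul 24, 1998 (when the default notice is delivered), so Aug 9, 1998 through Sep 13, 1998; Sep 12, 1998 falls inside that range.
Step 3: the window is 21–51 days after Oct 2, 1998 (end of the 20-day review period, which began when the final cure demand is issued on Sep 12, 1998), so Oct 23, 1998 through Nov 22, 1998; done Nov 21, 1998, which is between those dates.
Step 4: 72 days after Nov 21, 1998 (when the termination notice is served) is Feb 1, 1999; done Dec 27, 1998 — timely.
Step 5: the earliest permitted date is 28 days after Dec 27, 1998 (when the dispute is referred to mediation), i.e. Jan 24, 1999; Jan 20, 1999 is 4 days before the earliest permitted date.
Later steps need not be reached.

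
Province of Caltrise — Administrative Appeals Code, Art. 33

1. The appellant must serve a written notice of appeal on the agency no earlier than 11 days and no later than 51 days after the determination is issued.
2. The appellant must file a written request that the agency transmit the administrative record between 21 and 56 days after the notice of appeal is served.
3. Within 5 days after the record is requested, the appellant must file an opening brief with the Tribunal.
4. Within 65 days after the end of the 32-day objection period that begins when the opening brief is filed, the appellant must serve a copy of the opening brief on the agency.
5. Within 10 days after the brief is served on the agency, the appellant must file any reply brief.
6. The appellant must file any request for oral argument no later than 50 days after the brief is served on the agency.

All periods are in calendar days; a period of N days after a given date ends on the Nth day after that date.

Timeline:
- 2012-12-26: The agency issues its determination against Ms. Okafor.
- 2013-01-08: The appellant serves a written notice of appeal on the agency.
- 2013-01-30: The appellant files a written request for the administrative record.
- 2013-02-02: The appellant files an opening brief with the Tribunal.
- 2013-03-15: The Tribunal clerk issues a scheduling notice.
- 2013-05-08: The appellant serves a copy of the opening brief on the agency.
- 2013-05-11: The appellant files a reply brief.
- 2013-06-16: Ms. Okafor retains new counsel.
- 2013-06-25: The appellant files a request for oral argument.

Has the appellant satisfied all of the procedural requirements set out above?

Step 1: the window is 11–51 days after 2012-12-26 (when the determination is issued), so 2013-01-06 through 2013-02-15; done 2013-01-08, which is between those dates.
Step 2: the window is 21–56 days after 2013-01-08 (when the notice of appeal is served), so 2013-01-29 through 2013-03-05; done 2013-01-30, which is between those dates.
Step 3: 5 days after 2013-01-30 (when the record is requested) is 2013-02-04; completed 2013-02-02, before the deadline.
Step 4: 65 days after 2013-03-06 (end of the 32-day objection period, which began when the opening brief is filed on 2013-02-02) is 2013-05-10; completed 2013-05-08, before the deadline.
Step 5: 10 days after 2013-05-08 (when the brief is served on the agency) is 2013-05-18; 2013-05-11 is within that limit.
Step 6: 50 days after 2013-05-08 (when the brief is served on the agency) is 2013-06-27; done 2013-06-25 — timely.

Yes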